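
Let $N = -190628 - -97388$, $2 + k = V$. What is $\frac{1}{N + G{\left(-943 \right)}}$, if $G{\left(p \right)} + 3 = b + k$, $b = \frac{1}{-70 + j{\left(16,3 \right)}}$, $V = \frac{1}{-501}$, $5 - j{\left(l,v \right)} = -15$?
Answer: $- \frac{25050}{2335787801} \approx -1.0724 \cdot 10^{-5}$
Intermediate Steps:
$j{\left(l,v \right)} = 20$ ($j{\left(l,v \right)} = 5 - -15 = 5 + 15 = 20$)
$V = - \frac{1}{501} \approx -0.001996$
$k = - \frac{1003}{501}$ ($k = -2 - \frac{1}{501} = - \frac{1003}{501} \approx -2.002$)
$N = -93240$ ($N = -190628 + 97388 = -93240$)
$b = - \frac{1}{50}$ ($b = \frac{1}{-70 + 20} = \frac{1}{-50} = - \frac{1}{50} \approx -0.02$)
$G{\left(p \right)} = - \frac{125801}{25050}$ ($G{\left(p \right)} = -3 - \frac{50651}{25050} = - \frac{125801}{25050}$)
$\frac{1}{N + G{\left(-943 \right)}} = \frac{1}{-93240 - \frac{125801}{25050}} = \frac{1}{- \frac{2335787801}{25050}} = - \frac{25050}{2335787801}$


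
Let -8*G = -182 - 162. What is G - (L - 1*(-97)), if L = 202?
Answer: -256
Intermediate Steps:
G = 43 (G = -(-182 - 162)/8 = -⅛*(-344) = 43)
G - (L - 1*(-97)) = 43 - (202 - 1*(-97)) = 43 - (202 + 97) = 43 - 1*299 = 43 - 299 = -256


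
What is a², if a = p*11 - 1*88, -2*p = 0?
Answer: 7744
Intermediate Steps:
p = 0 (p = -½*0 = 0)
a = -88 (a = 0*11 - 1*88 = 0 - 88 = -88)
a² = (-88)² = 7744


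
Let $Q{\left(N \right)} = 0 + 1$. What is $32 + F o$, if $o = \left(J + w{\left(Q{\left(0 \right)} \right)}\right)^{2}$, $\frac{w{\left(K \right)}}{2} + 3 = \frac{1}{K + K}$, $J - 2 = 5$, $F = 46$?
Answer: $216$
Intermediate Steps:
$Q{\left(N \right)} = 1$
$J = 7$ ($J = 2 + 5 = 7$)
$w{\left(K \right)} = -6 + \frac{1}{K}$ ($w{\left(K \right)} = -6 + \frac{2}{K + K} = -6 + \frac{2}{2 K} = -6 + 2 \frac{1}{2 K} = -6 + \frac{1}{K}$)
$o = 4$ ($o = \left(7 - \left(6 - 1^{-1}\right)\right)^{2} = \left(7 + \left(-6 + 1\right)\right)^{2} = \left(7 - 5\right)^{2} = 2^{2} = 4$)
$32 + F o = 32 + 46 \cdot 4 = 32 + 184 = 216$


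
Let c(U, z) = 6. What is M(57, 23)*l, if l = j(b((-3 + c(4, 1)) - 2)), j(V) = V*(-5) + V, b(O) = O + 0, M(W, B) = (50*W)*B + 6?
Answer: -262224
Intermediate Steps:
M(W, B) = 6 + 50*B*W (M(W, B) = 50*B*W + 6 = 6 + 50*B*W)
b(O) = O
j(V) = -4*V (j(V) = -5*V + V = -4*V)
l = -4 (l = -4*((-3 + 6) - 2) = -4*(3 - 2) = -4*1 = -4)
M(57, 23)*l = (6 + 50*23*57)*(-4) = (6 + 65550)*(-4) = 65556*(-4) = -262224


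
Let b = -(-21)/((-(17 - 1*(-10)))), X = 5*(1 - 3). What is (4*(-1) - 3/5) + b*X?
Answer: 143/45 ≈ 3.1778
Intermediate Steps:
X = -10 (X = 5*(-2) = -10)
b = -7/9 (b = -(-21)/((-(17 + 10))) = -(-21)/((-1*27)) = -(-21)/(-27) = -(-21)*(-1)/27 = -1*7/9 = -7/9 ≈ -0.77778)
(4*(-1) - 3/5) + b*X = (4*(-1) - 3/5) - 7/9*(-10) = (-4 - 3*⅕) + 70/9 = (-4 - ⅗) + 70/9 = -23/5 + 70/9 = 143/45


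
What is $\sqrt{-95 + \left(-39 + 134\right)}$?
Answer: $0$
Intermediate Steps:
$\sqrt{-95 + \left(-39 + 134\right)} = \sqrt{-95 + 95} = \sqrt{0} = 0$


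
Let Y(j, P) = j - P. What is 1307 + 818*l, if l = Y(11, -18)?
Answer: 25029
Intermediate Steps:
l = 29 (l = 11 - 1*(-18) = 11 + 18 = 29)
1307 + 818*l = 1307 + 818*29 = 1307 + 23722 = 25029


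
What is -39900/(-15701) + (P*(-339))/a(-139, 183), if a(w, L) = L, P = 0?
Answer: 5700/2243 ≈ 2.5412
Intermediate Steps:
-39900/(-15701) + (P*(-339))/a(-139, 183) = -39900/(-15701) + (0*(-339))/183 = -39900*(-1/15701) + 0*(1/183) = 5700/2243 + 0 = 5700/2243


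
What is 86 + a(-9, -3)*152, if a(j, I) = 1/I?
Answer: 106/3 ≈ 35.333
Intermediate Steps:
a(j, I) = 1/I
86 + a(-9, -3)*152 = 86 + 152/(-3) = 86 - 1/3*152 = 86 - 152/3 = 106/3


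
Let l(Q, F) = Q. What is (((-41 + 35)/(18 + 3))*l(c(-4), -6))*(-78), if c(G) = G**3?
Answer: -9984/7 ≈ -1426.3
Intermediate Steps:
(((-41 + 35)/(18 + 3))*l(c(-4), -6))*(-78) = (((-41 + 35)/(18 + 3))*(-4)**3)*(-78) = (-6/21*(-64))*(-78) = (-6*1/21*(-64))*(-78) = -2/7*(-64)*(-78) = (128/7)*(-78) = -9984/7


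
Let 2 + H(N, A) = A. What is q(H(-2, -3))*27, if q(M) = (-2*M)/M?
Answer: -54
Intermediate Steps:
H(N, A) = -2 + A
q(M) = -2
q(H(-2, -3))*27 = -2*27 = -54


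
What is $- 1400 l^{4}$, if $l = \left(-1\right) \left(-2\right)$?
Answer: $-22400$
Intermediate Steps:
$l = 2$
$- 1400 l^{4} = - 1400 \cdot 2^{4} = \left(-1400\right) 16 = -22400$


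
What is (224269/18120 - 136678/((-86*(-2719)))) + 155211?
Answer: 328845079860433/2118536040 ≈ 1.5522e+5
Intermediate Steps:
(224269/18120 - 136678/((-86*(-2719)))) + 155211 = (224269*(1/18120) - 136678/233834) + 155211 = (224269/18120 - 136678*1/233834) + 155211 = (224269/18120 - 68339/116917) + 155211 = 24982555993/2118536040 + 155211 = 328845079860433/2118536040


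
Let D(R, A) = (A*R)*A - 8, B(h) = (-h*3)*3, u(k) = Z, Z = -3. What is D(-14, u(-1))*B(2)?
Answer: 2412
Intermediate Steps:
u(k) = -3
B(h) = -9*h (B(h) = -3*h*3 = -9*h)
D(R, A) = -8 + R*A**2 (D(R, A) = R*A**2 - 8 = -8 + R*A**2)
D(-14, u(-1))*B(2) = (-8 - 14*(-3)**2)*(-9*2) = (-8 - 14*9)*(-18) = (-8 - 126)*(-18) = -134*(-18) = 2412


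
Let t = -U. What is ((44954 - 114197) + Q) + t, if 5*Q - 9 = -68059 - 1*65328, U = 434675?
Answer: -2652968/5 ≈ -5.3059e+5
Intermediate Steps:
Q = -133378/5 (Q = 9/5 + (-68059 - 1*65328)/5 = 9/5 + (-68059 - 65328)/5 = 9/5 + (⅕)*(-133387) = 9/5 - 133387/5 = -133378/5 ≈ -26676.)
t = -434675 (t = -1*434675 = -434675)
((44954 - 114197) + Q) + t = ((44954 - 114197) - 133378/5) - 434675 = (-69243 - 133378/5) - 434675 = -479593/5 - 434675 = -2652968/5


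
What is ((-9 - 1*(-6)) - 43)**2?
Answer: 2116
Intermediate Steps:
((-9 - 1*(-6)) - 43)**2 = ((-9 + 6) - 43)**2 = (-3 - 43)**2 = (-46)**2 = 2116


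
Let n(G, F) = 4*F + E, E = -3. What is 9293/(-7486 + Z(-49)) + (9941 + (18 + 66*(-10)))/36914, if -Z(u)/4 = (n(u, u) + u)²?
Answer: 503568324/2339443207 ≈ 0.21525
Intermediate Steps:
n(G, F) = -3 + 4*F (n(G, F) = 4*F - 3 = -3 + 4*F)
Z(u) = -4*(-3 + 5*u)² (Z(u) = -4*((-3 + 4*u) + u)² = -4*(-3 + 5*u)²)
9293/(-7486 + Z(-49)) + (9941 + (18 + 66*(-10)))/36914 = 9293/(-7486 - 4*(-3 + 5*(-49))²) + (9941 + (18 + 66*(-10)))/36914 = 9293/(-7486 - 4*(-3 - 245)²) + (9941 + (18 - 660))*(1/36914) = 9293/(-7486 - 4*(-248)²) + (9941 - 642)*(1/36914) = 9293/(-7486 - 4*61504) + 9299*(1/36914) = 9293/(-7486 - 246016) + 9299/36914 = 9293/(-253502) + 9299/36914 = 9293*(-1/253502) + 9299/36914 = -9293/253502 + 9299/36914 = 503568324/2339443207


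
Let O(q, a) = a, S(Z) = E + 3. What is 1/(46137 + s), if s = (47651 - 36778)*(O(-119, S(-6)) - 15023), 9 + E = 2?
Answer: -1/163342434 ≈ -6.1221e-9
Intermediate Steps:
E = -7 (E = -9 + 2 = -7)
S(Z) = -4 (S(Z) = -7 + 3 = -4)
s = -163388571 (s = (47651 - 36778)*(-4 - 15023) = 10873*(-15027) = -163388571)
1/(46137 + s) = 1/(46137 - 163388571) = 1/(-163342434) = -1/163342434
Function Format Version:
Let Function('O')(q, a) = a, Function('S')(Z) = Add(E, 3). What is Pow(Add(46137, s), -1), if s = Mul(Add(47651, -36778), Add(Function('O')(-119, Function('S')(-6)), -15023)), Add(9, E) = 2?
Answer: Rational(-1, 163342434) ≈ -6.1221e-9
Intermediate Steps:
E = -7 (E = Add(-9, 2) = -7)
Function('S')(Z) = -4 (Function('S')(Z) = Add(-7, 3) = -4)
s = -163388571 (s = Mul(Add(47651, -36778), Add(-4, -15023)) = Mul(10873, -15027) = -163388571)
Pow(Add(46137, s), -1) = Pow(Add(46137, -163388571), -1) = Pow(-163342434, -1) = Rational(-1, 163342434)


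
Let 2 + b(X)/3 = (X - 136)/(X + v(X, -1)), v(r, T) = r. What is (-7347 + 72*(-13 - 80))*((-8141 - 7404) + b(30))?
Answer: 2184571209/10 ≈ 2.1846e+8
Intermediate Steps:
b(X) = -6 + 3*(-136 + X)/(2*X) (b(X) = -6 + 3*((X - 136)/(X + X)) = -6 + 3*((-136 + X)/((2*X))) = -6 + 3*((-136 + X)*(1/(2*X))) = -6 + 3*((-136 + X)/(2*X)) = -6 + 3*(-136 + X)/(2*X))
(-7347 + 72*(-13 - 80))*((-8141 - 7404) + b(30)) = (-7347 + 72*(-13 - 80))*((-8141 - 7404) + (-9/2 - 204/30)) = (-7347 + 72*(-93))*(-15545 + (-9/2 - 204*1/30)) = (-7347 - 6696)*(-15545 + (-9/2 - 34/5)) = -14043*(-15545 - 113/10) = -14043*(-155563/10) = 2184571209/10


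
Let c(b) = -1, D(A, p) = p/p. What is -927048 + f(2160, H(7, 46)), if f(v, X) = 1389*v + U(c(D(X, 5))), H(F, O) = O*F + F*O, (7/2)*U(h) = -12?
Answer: 14512320/7 ≈ 2.0732e+6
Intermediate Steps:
D(A, p) = 1
U(h) = -24/7 (U(h) = (2/7)*(-12) = -24/7)
H(F, O) = 2*F*O (H(F, O) = F*O + F*O = 2*F*O)
f(v, X) = -24/7 + 1389*v (f(v, X) = 1389*v - 24/7 = -24/7 + 1389*v)
-927048 + f(2160, H(7, 46)) = -927048 + (-24/7 + 1389*2160) = -927048 + (-24/7 + 3000240) = -927048 + 21001656/7 = 14512320/7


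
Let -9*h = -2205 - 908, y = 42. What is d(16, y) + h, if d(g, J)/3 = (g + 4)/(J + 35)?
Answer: 240241/693 ≈ 346.67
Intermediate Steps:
d(g, J) = 3*(4 + g)/(35 + J) (d(g, J) = 3*((g + 4)/(J + 35)) = 3*((4 + g)/(35 + J)) = 3*(4 + g)/(35 + J))
h = 3113/9 (h = -(-2205 - 908)/9 = -⅑*(-3113) = 3113/9 ≈ 345.89)
d(16, y) + h = 3*(4 + 16)/(35 + 42) + 3113/9 = 3*20/77 + 3113/9 = 3*(1/77)*20 + 3113/9 = 60/77 + 3113/9 = 240241/693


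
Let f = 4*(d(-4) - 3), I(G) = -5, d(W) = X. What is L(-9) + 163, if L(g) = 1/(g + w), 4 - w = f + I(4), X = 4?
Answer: 651/4 ≈ 162.75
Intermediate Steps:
d(W) = 4
f = 4 (f = 4*(4 - 3) = 4*1 = 4)
w = 5 (w = 4 - (4 - 5) = 4 - 1*(-1) = 4 + 1 = 5)
L(g) = 1/(5 + g) (L(g) = 1/(g + 5) = 1/(5 + g))
L(-9) + 163 = 1/(5 - 9) + 163 = 1/(-4) + 163 = -¼ + 163 = 651/4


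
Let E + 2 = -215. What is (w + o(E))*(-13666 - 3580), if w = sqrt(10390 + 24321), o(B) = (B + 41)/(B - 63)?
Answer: -379412/35 - 17246*sqrt(34711) ≈ -3.2239e+6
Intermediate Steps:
E = -217 (E = -2 - 215 = -217)
o(B) = (41 + B)/(-63 + B)
w = sqrt(34711) ≈ 186.31
(w + o(E))*(-13666 - 3580) = (sqrt(34711) + (41 - 217)/(-63 - 217))*(-13666 - 3580) = (sqrt(34711) - 176/(-280))*(-17246) = (sqrt(34711) - 1/280*(-176))*(-17246) = (sqrt(34711) + 22/35)*(-17246) = (22/35 + sqrt(34711))*(-17246) = -379412/35 - 17246*sqrt(34711)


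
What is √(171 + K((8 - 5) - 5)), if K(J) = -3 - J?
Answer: √170 ≈ 13.038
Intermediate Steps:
√(171 + K((8 - 5) - 5)) = √(171 + (-3 - ((8 - 5) - 5))) = √(171 + (-3 - (3 - 5))) = √(171 + (-3 - 1*(-2))) = √(171 + (-3 + 2)) = √(171 - 1) = √170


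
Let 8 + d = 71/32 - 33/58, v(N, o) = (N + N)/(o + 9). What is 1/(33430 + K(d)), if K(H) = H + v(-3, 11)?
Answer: 4640/155084343 ≈ 2.9919e-5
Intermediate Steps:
v(N, o) = 2*N/(9 + o) (v(N, o) = (2*N)/(9 + o) = 2*N/(9 + o))
d = -5893/928 (d = -8 + (71/32 - 33/58) = -8 + 1531/928 = -5893/928 ≈ -6.3502)
K(H) = -3/10 + H (K(H) = H + 2*(-3)/(9 + 11) = H + 2*(-3)/20 = H + 2*(-3)*(1/20) = H - 3/10 = -3/10 + H)
1/(33430 + K(d)) = 1/(33430 + (-3/10 - 5893/928)) = 1/(33430 - 30857/4640) = 1/(155084343/4640) = 4640/155084343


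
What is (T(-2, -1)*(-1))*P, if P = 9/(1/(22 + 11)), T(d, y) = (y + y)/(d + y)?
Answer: -198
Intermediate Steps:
T(d, y) = 2*y/(d + y) (T(d, y) = (2*y)/(d + y) = 2*y/(d + y))
P = 297 (P = 9/(1/33) = 9*33 = 297)
(T(-2, -1)*(-1))*P = ((2*(-1)/(-2 - 1))*(-1))*297 = ((2*(-1)/(-3))*(-1))*297 = ((2*(-1)*(-⅓))*(-1))*297 = ((⅔)*(-1))*297 = -⅔*297 = -198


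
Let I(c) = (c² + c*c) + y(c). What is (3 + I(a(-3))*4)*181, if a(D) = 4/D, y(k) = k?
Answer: 19367/9 ≈ 2151.9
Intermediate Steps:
I(c) = c + 2*c² (I(c) = (c² + c*c) + c = (c² + c²) + c = 2*c² + c = c + 2*c²)
(3 + I(a(-3))*4)*181 = (3 + ((4/(-3))*(1 + 2*(4/(-3))))*4)*181 = (3 + ((4*(-⅓))*(1 + 2*(4*(-⅓))))*4)*181 = (3 - 4*(1 + 2*(-4/3))/3*4)*181 = (3 - 4*(1 - 8/3)/3*4)*181 = (3 - 4/3*(-5/3)*4)*181 = (3 + (20/9)*4)*181 = (3 + 80/9)*181 = (107/9)*181 = 19367/9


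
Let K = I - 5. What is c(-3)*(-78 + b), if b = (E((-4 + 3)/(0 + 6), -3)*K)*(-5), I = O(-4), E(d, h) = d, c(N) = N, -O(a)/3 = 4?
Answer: 553/2 ≈ 276.50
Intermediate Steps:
O(a) = -12 (O(a) = -3*4 = -12)
I = -12
K = -17 (K = -12 - 5 = -17)
b = -85/6 (b = (((-4 + 3)/(0 + 6))*(-17))*(-5) = (-1/6*(-17))*(-5) = (-1*⅙*(-17))*(-5) = -⅙*(-17)*(-5) = (17/6)*(-5) = -85/6 ≈ -14.167)
c(-3)*(-78 + b) = -3*(-78 - 85/6) = -3*(-553/6) = 553/2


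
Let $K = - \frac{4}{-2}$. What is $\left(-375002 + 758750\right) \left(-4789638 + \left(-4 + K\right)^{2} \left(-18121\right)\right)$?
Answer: $-1865829593256$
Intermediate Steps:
$K = 2$ ($K = \left(-4\right) \left(- \frac{1}{2}\right) = 2$)
$\left(-375002 + 758750\right) \left(-4789638 + \left(-4 + K\right)^{2} \left(-18121\right)\right) = \left(-375002 + 758750\right) \left(-4789638 + \left(-4 + 2\right)^{2} \left(-18121\right)\right) = 383748 \left(-4789638 + \left(-2\right)^{2} \left(-18121\right)\right) = 383748 \left(-4789638 + 4 \left(-18121\right)\right) = 383748 \left(-4789638 - 72484\right) = 383748 \left(-4862122\right) = -1865829593256$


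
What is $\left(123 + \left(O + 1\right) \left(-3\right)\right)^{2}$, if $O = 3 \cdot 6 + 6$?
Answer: $2304$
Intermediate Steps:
$O = 24$ ($O = 18 + 6 = 24$)
$\left(123 + \left(O + 1\right) \left(-3\right)\right)^{2} = \left(123 + \left(24 + 1\right) \left(-3\right)\right)^{2} = \left(123 + 25 \left(-3\right)\right)^{2} = \left(123 - 75\right)^{2} = 48^{2} = 2304$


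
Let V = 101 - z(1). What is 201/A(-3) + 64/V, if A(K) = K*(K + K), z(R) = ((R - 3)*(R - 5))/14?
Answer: 49789/4218 ≈ 11.804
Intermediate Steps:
z(R) = (-5 + R)*(-3 + R)/14 (z(R) = ((-3 + R)*(-5 + R))*(1/14) = ((-5 + R)*(-3 + R))*(1/14) = (-5 + R)*(-3 + R)/14)
V = 703/7 (V = 101 - (15/14 - 4/7*1 + (1/14)*1²) = 101 - (15/14 - 4/7 + (1/14)*1) = 101 - (15/14 - 4/7 + 1/14) = 101 - 1*4/7 = 101 - 4/7 = 703/7 ≈ 100.43)
A(K) = 2*K² (A(K) = K*(2*K) = 2*K²)
201/A(-3) + 64/V = 201/((2*(-3)²)) + 64/(703/7) = 201/((2*9)) + 64*(7/703) = 201/18 + 448/703 = 201*(1/18) + 448/703 = 67/6 + 448/703 = 49789/4218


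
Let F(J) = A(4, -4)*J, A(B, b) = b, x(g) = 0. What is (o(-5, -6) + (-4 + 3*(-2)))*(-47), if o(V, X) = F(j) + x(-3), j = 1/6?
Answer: 1504/3 ≈ 501.33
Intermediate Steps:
j = 1/6 ≈ 0.16667
F(J) = -4*J
o(V, X) = -2/3 (o(V, X) = -4*1/6 + 0 = -2/3 + 0 = -2/3)
(o(-5, -6) + (-4 + 3*(-2)))*(-47) = (-2/3 + (-4 + 3*(-2)))*(-47) = (-2/3 + (-4 - 6))*(-47) = (-2/3 - 10)*(-47) = -32/3*(-47) = 1504/3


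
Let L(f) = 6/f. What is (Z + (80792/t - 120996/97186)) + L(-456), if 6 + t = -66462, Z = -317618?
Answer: -19491641420920369/61367710956 ≈ -3.1762e+5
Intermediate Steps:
t = -66468 (t = -6 - 66462 = -66468)
(Z + (80792/t - 120996/97186)) + L(-456) = (-317618 + (80792/(-66468) - 120996/97186)) + 6/(-456) = (-317618 + (80792*(-1/66468) - 120996*1/97186)) + 6*(-1/456) = (-317618 + (-20198/16617 - 60498/48593)) - 1/76 = (-317618 - 1986776680/807469881) - 1/76 = -256468955440138/807469881 - 1/76 = -19491641420920369/61367710956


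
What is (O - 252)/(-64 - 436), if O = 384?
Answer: -33/125 ≈ -0.26400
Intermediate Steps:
(O - 252)/(-64 - 436) = (384 - 252)/(-64 - 436) = 132/(-500) = 132*(-1/500) = -33/125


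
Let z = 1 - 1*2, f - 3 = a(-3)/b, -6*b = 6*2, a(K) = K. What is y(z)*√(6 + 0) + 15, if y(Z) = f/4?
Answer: 15 + 9*√6/8 ≈ 17.756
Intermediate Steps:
b = -2 ≈ -2.0000
f = 9/2 (f = 3 - 3/(-2) = 3 - 3*(-½) = 3 + 3/2 = 9/2 ≈ 4.5000)
z = -1 (z = 1 - 2 = -1)
y(Z) = 9/8 (y(Z) = (9/2)/4 = (9/2)*(¼) = 9/8)
y(z)*√(6 + 0) + 15 = 9*√(6 + 0)/8 + 15 = 9*√6/8 + 15 = 15 + 9*√6/8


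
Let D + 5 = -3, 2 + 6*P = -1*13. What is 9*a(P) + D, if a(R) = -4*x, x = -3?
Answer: 100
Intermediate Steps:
P = -5/2 (P = -⅓ + (-1*13)/6 = -⅓ + (⅙)*(-13) = -⅓ - 13/6 = -5/2 ≈ -2.5000)
a(R) = 12 (a(R) = -4*(-3) = 12)
D = -8 (D = -5 - 3 = -8)
9*a(P) + D = 9*12 - 8 = 108 - 8 = 100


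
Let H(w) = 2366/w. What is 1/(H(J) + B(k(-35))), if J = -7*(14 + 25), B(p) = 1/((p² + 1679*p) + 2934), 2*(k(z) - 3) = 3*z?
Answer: -310905/2694514 ≈ -0.11538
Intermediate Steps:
k(z) = 3 + 3*z/2 (k(z) = 3 + (3*z)/2 = 3 + 3*z/2)
B(p) = 1/(2934 + p² + 1679*p)
J = -273 (J = -7*39 = -273)
1/(H(J) + B(k(-35))) = 1/(2366/(-273) + 1/(2934 + (3 + (3/2)*(-35))² + 1679*(3 + (3/2)*(-35)))) = 1/(2366*(-1/273) + 1/(2934 + (3 - 105/2)² + 1679*(3 - 105/2))) = 1/(-26/3 + 1/(2934 + (-99/2)² + 1679*(-99/2))) = 1/(-26/3 + 1/(2934 + 9801/4 - 166221/2)) = 1/(-26/3 + 1/(-310905/4)) = 1/(-26/3 - 4/310905) = 1/(-2694514/310905) = -310905/2694514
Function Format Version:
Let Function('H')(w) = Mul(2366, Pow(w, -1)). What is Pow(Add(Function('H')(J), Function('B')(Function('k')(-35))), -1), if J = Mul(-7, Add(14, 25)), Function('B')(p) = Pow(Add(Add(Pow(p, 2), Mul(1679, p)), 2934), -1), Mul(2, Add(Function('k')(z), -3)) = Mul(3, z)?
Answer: Rational(-310905, 2694514) ≈ -0.11538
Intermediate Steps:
Function('k')(z) = Add(3, Mul(Rational(3, 2), z)) (Function('k')(z) = Add(3, Mul(Rational(1, 2), Mul(3, z))) = Add(3, Mul(Rational(3, 2), z)))
Function('B')(p) = Pow(Add(2934, Pow(p, 2), Mul(1679, p)), -1)
J = -273 (J = Mul(-7, 39) = -273)
Pow(Add(Function('H')(J), Function('B')(Function('k')(-35))), -1) = Pow(Add(Mul(2366, Pow(-273, -1)), Pow(Add(2934, Pow(Add(3, Mul(Rational(3, 2), -35)), 2), Mul(1679, Add(3, Mul(Rational(3, 2), -35)))), -1)), -1) = Pow(Add(Mul(2366, Rational(-1, 273)), Pow(Add(2934, Pow(Add(3, Rational(-105, 2)), 2), Mul(1679, Add(3, Rational(-105, 2)))), -1)), -1) = Pow(Add(Rational(-26, 3), Pow(Add(2934, Pow(Rational(-99, 2), 2), Mul(1679, Rational(-99, 2))), -1)), -1) = Pow(Add(Rational(-26, 3), Pow(Add(2934, Rational(9801, 4), Rational(-166221, 2)), -1)), -1) = Pow(Add(Rational(-26, 3), Pow(Rational(-310905, 4), -1)), -1) = Pow(Add(Rational(-26, 3), Rational(-4, 310905)), -1) = Pow(Rational(-2694514, 310905), -1) = Rational(-310905, 2694514)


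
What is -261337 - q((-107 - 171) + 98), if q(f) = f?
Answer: -261157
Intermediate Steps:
-261337 - q((-107 - 171) + 98) = -261337 - ((-107 - 171) + 98) = -261337 - (-278 + 98) = -261337 - 1*(-180) = -261337 + 180 = -261157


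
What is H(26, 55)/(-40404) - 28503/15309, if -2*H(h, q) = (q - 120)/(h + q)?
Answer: -312479/167832 ≈ -1.8619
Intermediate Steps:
H(h, q) = -(-120 + q)/(2*(h + q)) (H(h, q) = -(q - 120)/(2*(h + q)) = -(-120 + q)/(2*(h + q)))
H(26, 55)/(-40404) - 28503/15309 = ((60 - 1/2*55)/(26 + 55))/(-40404) - 28503/15309 = ((60 - 55/2)/81)*(-1/40404) - 28503*1/15309 = ((1/81)*(65/2))*(-1/40404) - 3167/1701 = (65/162)*(-1/40404) - 3167/1701 = -5/503496 - 3167/1701 = -312479/167832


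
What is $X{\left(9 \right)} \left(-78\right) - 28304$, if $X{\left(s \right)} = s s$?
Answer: $-34622$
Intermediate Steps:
$X{\left(s \right)} = s^{2}$
$X{\left(9 \right)} \left(-78\right) - 28304 = 9^{2} \left(-78\right) - 28304 = 81 \left(-78\right) - 28304 = -6318 - 28304 = -34622$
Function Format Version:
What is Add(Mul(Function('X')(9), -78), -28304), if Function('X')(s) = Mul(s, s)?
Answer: -34622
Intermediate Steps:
Function('X')(s) = Pow(s, 2)
Add(Mul(Function('X')(9), -78), -28304) = Add(Mul(Pow(9, 2), -78), -28304) = Add(Mul(81, -78), -28304) = Add(-6318, -28304) = -34622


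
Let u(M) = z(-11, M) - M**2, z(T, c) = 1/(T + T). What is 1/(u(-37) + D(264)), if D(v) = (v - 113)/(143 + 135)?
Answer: -1529/2092440 ≈ -0.00073073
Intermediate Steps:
z(T, c) = 1/(2*T)
D(v) = -113/278 + v/278 (D(v) = (-113 + v)/278 = (-113 + v)*(1/278) = -113/278 + v/278)
u(M) = -1/22 - M**2 (u(M) = (1/2)/(-11) - M**2 = (1/2)*(-1/11) - M**2 = -1/22 - M**2)
1/(u(-37) + D(264)) = 1/((-1/22 - 1*(-37)**2) + (-113/278 + (1/278)*264)) = 1/((-1/22 - 1*1369) + (-113/278 + 132/139)) = 1/((-1/22 - 1369) + 151/278) = 1/(-30119/22 + 151/278) = 1/(-2092440/1529) = -1529/2092440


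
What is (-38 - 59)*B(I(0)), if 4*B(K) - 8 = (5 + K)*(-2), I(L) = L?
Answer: 97/2 ≈ 48.500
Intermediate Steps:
B(K) = -½ - K/2 (B(K) = 2 + ((5 + K)*(-2))/4 = 2 + (-10 - 2*K)/4 = 2 + (-5/2 - K/2) = -½ - K/2)
(-38 - 59)*B(I(0)) = (-38 - 59)*(-½ - ½*0) = -97*(-½ + 0) = -97*(-½) = 97/2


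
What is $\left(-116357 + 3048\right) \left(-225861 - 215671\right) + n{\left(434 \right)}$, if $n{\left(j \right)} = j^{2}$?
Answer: $50029737744$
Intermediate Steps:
$\left(-116357 + 3048\right) \left(-225861 - 215671\right) + n{\left(434 \right)} = \left(-116357 + 3048\right) \left(-225861 - 215671\right) + 434^{2} = \left(-113309\right) \left(-441532\right) + 188356 = 50029549388 + 188356 = 50029737744$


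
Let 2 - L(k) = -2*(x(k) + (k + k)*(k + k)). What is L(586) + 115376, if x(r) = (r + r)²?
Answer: 5609714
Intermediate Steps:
x(r) = 4*r² (x(r) = (2*r)² = 4*r²)
L(k) = 2 + 16*k² (L(k) = 2 - (-2)*(4*k² + (k + k)*(k + k)) = 2 - (-2)*(4*k² + (2*k)*(2*k)) = 2 - (-2)*(4*k² + 4*k²) = 2 - (-2)*8*k² = 2 - (-16)*k² = 2 + 16*k²)
L(586) + 115376 = (2 + 16*586²) + 115376 = (2 + 16*343396) + 115376 = (2 + 5494336) + 115376 = 5494338 + 115376 = 5609714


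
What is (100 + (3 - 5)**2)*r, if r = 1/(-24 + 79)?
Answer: 104/55 ≈ 1.8909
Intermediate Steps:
r = 1/55 ≈ 0.018182
(100 + (3 - 5)**2)*r = (100 + (3 - 5)**2)*(1/55) = (100 + (-2)**2)*(1/55) = (100 + 4)*(1/55) = 104*(1/55) = 104/55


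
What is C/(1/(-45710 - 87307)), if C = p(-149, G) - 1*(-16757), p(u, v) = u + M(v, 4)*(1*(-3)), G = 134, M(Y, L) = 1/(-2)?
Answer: -4418691723/2 ≈ -2.2093e+9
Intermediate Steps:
M(Y, L) = -1/2
p(u, v) = 3/2 + u (p(u, v) = u - (-3)/2 = u - 1/2*(-3) = u + 3/2 = 3/2 + u)
C = 33219/2 (C = (3/2 - 149) - 1*(-16757) = -295/2 + 16757 = 33219/2 ≈ 16610.)
C/(1/(-45710 - 87307)) = 33219/(2*(1/(-45710 - 87307))) = 33219/(2*(1/(-133017))) = 33219/(2*(-1/133017)) = (33219/2)*(-133017) = -4418691723/2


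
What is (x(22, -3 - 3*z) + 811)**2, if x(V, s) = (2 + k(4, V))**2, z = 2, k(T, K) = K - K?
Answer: 664225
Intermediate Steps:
k(T, K) = 0
x(V, s) = 4 (x(V, s) = (2 + 0)**2 = 2**2 = 4)
(x(22, -3 - 3*z) + 811)**2 = (4 + 811)**2 = 815**2 = 664225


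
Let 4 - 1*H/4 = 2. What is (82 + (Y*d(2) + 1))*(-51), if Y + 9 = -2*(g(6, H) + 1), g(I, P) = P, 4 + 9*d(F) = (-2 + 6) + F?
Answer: -3927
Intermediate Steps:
H = 8 (H = 16 - 4*2 = 16 - 8 = 8)
d(F) = F/9 (d(F) = -4/9 + ((-2 + 6) + F)/9 = -4/9 + (4 + F)/9 = -4/9 + (4/9 + F/9) = F/9)
Y = -27 (Y = -9 - 2*(8 + 1) = -9 - 2*9 = -9 - 18 = -27)
(82 + (Y*d(2) + 1))*(-51) = (82 + (-3*2 + 1))*(-51) = (82 + (-27*2/9 + 1))*(-51) = (82 + (-6 + 1))*(-51) = (82 - 5)*(-51) = 77*(-51) = -3927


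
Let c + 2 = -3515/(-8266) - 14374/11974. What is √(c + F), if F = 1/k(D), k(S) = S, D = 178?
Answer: I*√13432081423164204831/2202240119 ≈ 1.6642*I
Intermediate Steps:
c = -137340521/49488542 (c = -2 + (-3515/(-8266) - 14374/11974) = -2 + (-3515*(-1/8266) - 14374*1/11974) = -2 + (3515/8266 - 7187/5987) = -2 - 38363437/49488542 = -137340521/49488542 ≈ -2.7752)
F = 1/178 ≈ 0.0056180
√(c + F) = √(-137340521/49488542 + 1/178) = √(-6099281049/2202240119) = I*√13432081423164204831/2202240119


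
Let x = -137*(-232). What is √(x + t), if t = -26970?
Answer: √4814 ≈ 69.383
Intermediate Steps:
x = 31784
√(x + t) = √(31784 - 26970) = √4814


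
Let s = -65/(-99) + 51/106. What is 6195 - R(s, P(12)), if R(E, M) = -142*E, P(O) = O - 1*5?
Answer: 33352834/5247 ≈ 6356.6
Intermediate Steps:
P(O) = -5 + O (P(O) = O - 5 = -5 + O)
s = 11939/10494 (s = -65*(-1/99) + 51*(1/106) = 65/99 + 51/106 = 11939/10494 ≈ 1.1377)
6195 - R(s, P(12)) = 6195 - (-142)*11939/10494 = 6195 - 1*(-847669/5247) = 6195 + 847669/5247 = 33352834/5247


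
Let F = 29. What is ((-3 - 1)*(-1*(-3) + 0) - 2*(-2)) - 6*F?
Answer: -182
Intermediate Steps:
((-3 - 1)*(-1*(-3) + 0) - 2*(-2)) - 6*F = ((-3 - 1)*(-1*(-3) + 0) - 2*(-2)) - 6*29 = (-4*(3 + 0) + 4) - 174 = (-4*3 + 4) - 174 = (-12 + 4) - 174 = -8 - 174 = -182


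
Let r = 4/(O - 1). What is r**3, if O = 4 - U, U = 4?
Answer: -64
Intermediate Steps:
O = 0 (O = 4 - 1*4 = 4 - 4 = 0)
r = -4 (r = 4/(0 - 1) = 4/(-1) = -1*4 = -4)
r**3 = (-4)**3 = -64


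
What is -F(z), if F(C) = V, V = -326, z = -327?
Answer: 326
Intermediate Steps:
F(C) = -326
-F(z) = -1*(-326) = 326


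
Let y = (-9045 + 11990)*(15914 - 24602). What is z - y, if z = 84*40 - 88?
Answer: 25589432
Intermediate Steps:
z = 3272 (z = 3360 - 88 = 3272)
y = -25586160 (y = 2945*(-8688) = -25586160)
z - y = 3272 - 1*(-25586160) = 3272 + 25586160 = 25589432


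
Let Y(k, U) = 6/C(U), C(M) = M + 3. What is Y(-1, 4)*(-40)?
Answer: -240/7 ≈ -34.286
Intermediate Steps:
C(M) = 3 + M
Y(k, U) = 6/(3 + U)
Y(-1, 4)*(-40) = (6/(3 + 4))*(-40) = (6/7)*(-40) = -240/7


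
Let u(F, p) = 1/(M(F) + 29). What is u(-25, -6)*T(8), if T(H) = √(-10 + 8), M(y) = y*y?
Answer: I*√2/654 ≈ 0.0021624*I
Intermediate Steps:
M(y) = y²
u(F, p) = 1/(29 + F²) (u(F, p) = 1/(F² + 29) = 1/(29 + F²))
T(H) = I*√2 (T(H) = √(-2) = I*√2)
u(-25, -6)*T(8) = (I*√2)/(29 + (-25)²) = (I*√2)/(29 + 625) = (I*√2)/654 = I*√2/654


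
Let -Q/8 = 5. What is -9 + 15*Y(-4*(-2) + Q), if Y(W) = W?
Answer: -489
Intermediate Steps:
Q = -40 (Q = -8*5 = -40)
-9 + 15*Y(-4*(-2) + Q) = -9 + 15*(-4*(-2) - 40) = -9 + 15*(8 - 40) = -9 + 15*(-32) = -9 - 480 = -489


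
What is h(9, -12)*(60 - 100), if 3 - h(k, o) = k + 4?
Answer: 400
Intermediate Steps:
h(k, o) = -1 - k (h(k, o) = 3 - (k + 4) = 3 - (4 + k) = 3 + (-4 - k) = -1 - k)
h(9, -12)*(60 - 100) = (-1 - 1*9)*(60 - 100) = (-1 - 9)*(-40) = -10*(-40) = 400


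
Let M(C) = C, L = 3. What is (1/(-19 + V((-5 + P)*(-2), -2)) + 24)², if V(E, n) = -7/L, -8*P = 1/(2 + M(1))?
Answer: 2350089/4096 ≈ 573.75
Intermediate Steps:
P = -1/24 (P = -1/(8*(2 + 1)) = -⅛/3 = -⅛*⅓ = -1/24 ≈ -0.041667)
V(E, n) = -7/3
(1/(-19 + V((-5 + P)*(-2), -2)) + 24)² = (1/(-19 - 7/3) + 24)² = (1/(-64/3) + 24)² = (-3/64 + 24)² = (1533/64)² = 2350089/4096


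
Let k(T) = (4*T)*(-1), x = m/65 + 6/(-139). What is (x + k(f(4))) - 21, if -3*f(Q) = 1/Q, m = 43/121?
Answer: -67904209/3279705 ≈ -20.704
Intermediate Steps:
m = 43/121 (m = 43*(1/121) = 43/121 ≈ 0.35537)
x = -41213/1093235 (x = (43/121)/65 + 6/(-139) = (43/121)*(1/65) + 6*(-1/139) = 43/7865 - 6/139 = -41213/1093235 ≈ -0.037698)
f(Q) = -1/(3*Q)
k(T) = -4*T
(x + k(f(4))) - 21 = (-41213/1093235 - (-4)/(3*4)) - 21 = (-41213/1093235 - 4*(-1/12)) - 21 = (-41213/1093235 + ⅓) - 21 = 969596/3279705 - 21 = -67904209/3279705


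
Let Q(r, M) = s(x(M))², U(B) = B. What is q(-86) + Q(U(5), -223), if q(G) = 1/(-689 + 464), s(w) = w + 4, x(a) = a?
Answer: 10791224/225 ≈ 47961.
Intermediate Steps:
s(w) = 4 + w
q(G) = -1/225 (q(G) = 1/(-225) = -1/225)
Q(r, M) = (4 + M)²
q(-86) + Q(U(5), -223) = -1/225 + (4 - 223)² = -1/225 + (-219)² = -1/225 + 47961 = 10791224/225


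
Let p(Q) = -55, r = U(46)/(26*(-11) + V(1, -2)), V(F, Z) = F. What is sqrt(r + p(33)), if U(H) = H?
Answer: I*sqrt(4480485)/285 ≈ 7.4271*I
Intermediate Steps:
r = -46/285 (r = 46/(26*(-11) + 1) = 46/(-286 + 1) = 46/(-285) = 46*(-1/285) = -46/285 ≈ -0.16140)
sqrt(r + p(33)) = sqrt(-46/285 - 55) = sqrt(-15721/285) = I*sqrt(4480485)/285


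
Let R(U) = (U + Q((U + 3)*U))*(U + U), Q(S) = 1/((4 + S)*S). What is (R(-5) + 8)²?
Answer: 657721/196 ≈ 3355.7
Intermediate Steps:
Q(S) = 1/(S*(4 + S))
R(U) = 2*U*(U + 1/(U*(3 + U)*(4 + U*(3 + U)))) (R(U) = (U + 1/((((U + 3)*U))*(4 + (U + 3)*U)))*(U + U) = (U + 1/((((3 + U)*U))*(4 + (3 + U)*U)))*(2*U) = (U + 1/(((U*(3 + U)))*(4 + U*(3 + U))))*(2*U) = (U + (1/(U*(3 + U)))/(4 + U*(3 + U)))*(2*U) = (U + 1/(U*(3 + U)*(4 + U*(3 + U))))*(2*U) = 2*U*(U + 1/(U*(3 + U)*(4 + U*(3 + U)))))
(R(-5) + 8)² = (2*(1 + (-5)²*(3 - 5)*(4 - 5*(3 - 5)))/((3 - 5)*(4 - 5*(3 - 5))) + 8)² = (2*(1 + 25*(-2)*(4 - 5*(-2)))/(-2*(4 - 5*(-2))) + 8)² = (2*(-½)*(1 + 25*(-2)*(4 + 10))/(4 + 10) + 8)² = (2*(-½)*(1 + 25*(-2)*14)/14 + 8)² = (2*(-½)*(1/14)*(1 - 700) + 8)² = (2*(-½)*(1/14)*(-699) + 8)² = (699/14 + 8)² = (811/14)² = 657721/196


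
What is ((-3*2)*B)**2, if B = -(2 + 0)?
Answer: 144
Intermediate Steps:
B = -2 (B = -1*2 = -2)
((-3*2)*B)**2 = (-3*2*(-2))**2 = (-6*(-2))**2 = 12**2 = 144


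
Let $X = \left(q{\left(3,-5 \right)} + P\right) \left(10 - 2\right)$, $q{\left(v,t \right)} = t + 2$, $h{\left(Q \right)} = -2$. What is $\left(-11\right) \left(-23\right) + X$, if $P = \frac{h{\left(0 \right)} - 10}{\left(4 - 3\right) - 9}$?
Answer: $241$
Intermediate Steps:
$q{\left(v,t \right)} = 2 + t$
$P = \frac{3}{2}$ ($P = \frac{-2 - 10}{\left(4 - 3\right) - 9} = - \frac{12}{1 - 9} = - \frac{12}{-8} = \left(-12\right) \left(- \frac{1}{8}\right) = \frac{3}{2} \approx 1.5$)
$X = -12$ ($X = \left(\left(2 - 5\right) + \frac{3}{2}\right) \left(10 - 2\right) = \left(-3 + \frac{3}{2}\right) 8 = \left(- \frac{3}{2}\right) 8 = -12$)
$\left(-11\right) \left(-23\right) + X = \left(-11\right) \left(-23\right) - 12 = 253 - 12 = 241$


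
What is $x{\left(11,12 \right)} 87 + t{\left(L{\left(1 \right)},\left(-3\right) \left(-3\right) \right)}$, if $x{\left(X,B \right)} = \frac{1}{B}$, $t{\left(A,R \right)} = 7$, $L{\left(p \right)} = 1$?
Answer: $\frac{57}{4} \approx 14.25$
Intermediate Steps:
$x{\left(11,12 \right)} 87 + t{\left(L{\left(1 \right)},\left(-3\right) \left(-3\right) \right)} = \frac{1}{12} \cdot 87 + 7 = \frac{29}{4} + 7 = \frac{57}{4}$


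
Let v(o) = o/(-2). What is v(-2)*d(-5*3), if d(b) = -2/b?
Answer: 2/15 ≈ 0.13333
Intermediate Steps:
v(o) = -o/2 (v(o) = o*(-1/2) = -o/2)
v(-2)*d(-5*3) = (-1/2*(-2))*(-2/((-5*3))) = 1*(-2/(-15)) = 1*(-2*(-1/15)) = 1*(2/15) = 2/15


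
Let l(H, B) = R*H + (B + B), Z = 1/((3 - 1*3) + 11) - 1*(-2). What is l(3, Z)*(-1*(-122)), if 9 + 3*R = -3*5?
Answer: -26596/11 ≈ -2417.8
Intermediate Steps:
R = -8 (R = -3 + (-3*5)/3 = -3 + (⅓)*(-15) = -3 - 5 = -8)
Z = 23/11 (Z = 1/((3 - 3) + 11) + 2 = 1/(0 + 11) + 2 = 1/11 + 2 = 23/11 ≈ 2.0909)
l(H, B) = -8*H + 2*B (l(H, B) = -8*H + (B + B) = -8*H + 2*B)
l(3, Z)*(-1*(-122)) = (-8*3 + 2*(23/11))*(-1*(-122)) = (-24 + 46/11)*122 = -218/11*122 = -26596/11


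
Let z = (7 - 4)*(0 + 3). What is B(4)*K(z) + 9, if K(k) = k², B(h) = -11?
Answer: -882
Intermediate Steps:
z = 9 (z = 3*3 = 9)
B(4)*K(z) + 9 = -11*9² + 9 = -11*81 + 9 = -891 + 9 = -882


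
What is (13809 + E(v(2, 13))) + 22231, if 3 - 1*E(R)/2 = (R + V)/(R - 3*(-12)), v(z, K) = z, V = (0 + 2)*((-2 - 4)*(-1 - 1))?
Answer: 684848/19 ≈ 36045.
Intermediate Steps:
V = 24 (V = 2*(-6*(-2)) = 2*12 = 24)
E(R) = 6 - 2*(24 + R)/(36 + R) (E(R) = 6 - 2*(R + 24)/(R - 3*(-12)) = 6 - 2*(24 + R)/(R + 36) = 6 - 2*(24 + R)/(36 + R))
(13809 + E(v(2, 13))) + 22231 = (13809 + 4*(42 + 2)/(36 + 2)) + 22231 = (13809 + 4*44/38) + 22231 = (13809 + 4*(1/38)*44) + 22231 = (13809 + 88/19) + 22231 = 262459/19 + 22231 = 684848/19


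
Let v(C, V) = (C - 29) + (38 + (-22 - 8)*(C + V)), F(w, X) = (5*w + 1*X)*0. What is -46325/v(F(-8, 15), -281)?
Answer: -46325/8439 ≈ -5.4894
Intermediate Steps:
F(w, X) = 0 (F(w, X) = (5*w + X)*0 = (X + 5*w)*0 = 0)
v(C, V) = 9 - 30*V - 29*C (v(C, V) = (-29 + C) + (38 - 30*(C + V)) = (-29 + C) + (38 + (-30*C - 30*V)) = (-29 + C) + (38 - 30*C - 30*V) = 9 - 30*V - 29*C)
-46325/v(F(-8, 15), -281) = -46325/(9 - 30*(-281) - 29*0) = -46325/(9 + 8430 + 0) = -46325/8439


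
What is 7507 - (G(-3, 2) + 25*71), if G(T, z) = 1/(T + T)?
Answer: 34393/6 ≈ 5732.2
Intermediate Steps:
G(T, z) = 1/(2*T)
7507 - (G(-3, 2) + 25*71) = 7507 - ((½)/(-3) + 25*71) = 7507 - ((½)*(-⅓) + 1775) = 7507 - (-⅙ + 1775) = 7507 - 1*10649/6 = 7507 - 10649/6 = 34393/6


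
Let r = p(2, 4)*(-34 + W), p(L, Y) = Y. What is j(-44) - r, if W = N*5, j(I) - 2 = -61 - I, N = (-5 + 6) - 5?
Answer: 201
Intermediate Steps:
N = -4 (N = 1 - 5 = -4)
j(I) = -59 - I (j(I) = 2 + (-61 - I) = -59 - I)
W = -20 (W = -4*5 = -20)
r = -216 (r = 4*(-34 - 20) = 4*(-54) = -216)
j(-44) - r = (-59 - 1*(-44)) - 1*(-216) = (-59 + 44) + 216 = -15 + 216 = 201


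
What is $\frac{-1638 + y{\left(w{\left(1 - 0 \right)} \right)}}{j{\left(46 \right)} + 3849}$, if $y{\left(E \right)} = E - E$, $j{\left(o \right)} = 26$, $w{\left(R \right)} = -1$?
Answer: $- \frac{1638}{3875} \approx -0.42271$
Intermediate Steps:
$y{\left(E \right)} = 0$
$\frac{-1638 + y{\left(w{\left(1 - 0 \right)} \right)}}{j{\left(46 \right)} + 3849} = \frac{-1638 + 0}{26 + 3849} = - \frac{1638}{3875}$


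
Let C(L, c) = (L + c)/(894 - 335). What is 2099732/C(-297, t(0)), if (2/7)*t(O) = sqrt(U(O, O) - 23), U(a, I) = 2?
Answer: -464805074448/117955 - 16432502632*I*sqrt(21)/353865 ≈ -3.9405e+6 - 2.128e+5*I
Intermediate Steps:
t(O) = 7*I*sqrt(21)/2 (t(O) = 7*sqrt(2 - 23)/2 = 7*sqrt(-21)/2 = 7*(I*sqrt(21))/2 = 7*I*sqrt(21)/2)
C(L, c) = L/559 + c/559 (C(L, c) = (L + c)/559 = (L + c)*(1/559) = L/559 + c/559)
2099732/C(-297, t(0)) = 2099732/((1/559)*(-297) + (7*I*sqrt(21)/2)/559) = 2099732/(-297/559 + 7*I*sqrt(21)/1118)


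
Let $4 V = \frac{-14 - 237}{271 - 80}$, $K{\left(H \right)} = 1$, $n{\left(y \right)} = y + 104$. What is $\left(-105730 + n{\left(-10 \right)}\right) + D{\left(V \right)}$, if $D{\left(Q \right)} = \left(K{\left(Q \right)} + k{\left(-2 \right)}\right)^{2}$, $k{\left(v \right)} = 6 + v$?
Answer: $-105611$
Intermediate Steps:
$n{\left(y \right)} = 104 + y$
$V = - \frac{251}{764}$ ($V = \frac{\left(-14 - 237\right) \frac{1}{271 - 80}}{4} = \frac{\left(-251\right) \frac{1}{191}}{4} = \frac{1}{4} \left(- \frac{251}{191}\right) = - \frac{251}{764} \approx -0.32853$)
$D{\left(Q \right)} = 25$ ($D{\left(Q \right)} = \left(1 + \left(6 - 2\right)\right)^{2} = \left(1 + 4\right)^{2} = 5^{2} = 25$)
$\left(-105730 + n{\left(-10 \right)}\right) + D{\left(V \right)} = \left(-105730 + \left(104 - 10\right)\right) + 25 = \left(-105730 + 94\right) + 25 = -105636 + 25 = -105611$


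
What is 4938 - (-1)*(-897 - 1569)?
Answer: 2472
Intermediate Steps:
4938 - (-1)*(-897 - 1569) = 4938 - (-1)*(-2466) = 4938 - 1*2466 = 4938 - 2466 = 2472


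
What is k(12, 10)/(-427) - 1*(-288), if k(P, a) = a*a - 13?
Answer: 122889/427 ≈ 287.80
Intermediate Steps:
k(P, a) = -13 + a² (k(P, a) = a² - 13 = -13 + a²)
k(12, 10)/(-427) - 1*(-288) = (-13 + 10²)/(-427) - 1*(-288) = (-13 + 100)*(-1/427) + 288 = 87*(-1/427) + 288 = -87/427 + 288 = 122889/427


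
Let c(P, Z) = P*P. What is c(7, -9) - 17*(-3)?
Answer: 100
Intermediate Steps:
c(P, Z) = P²
c(7, -9) - 17*(-3) = 7² - 17*(-3) = 49 + 51 = 100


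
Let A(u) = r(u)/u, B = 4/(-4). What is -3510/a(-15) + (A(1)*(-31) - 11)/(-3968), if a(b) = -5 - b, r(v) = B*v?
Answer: -348197/992 ≈ -351.00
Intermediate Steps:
B = -1 (B = 4*(-¼) = -1)
r(v) = -v
A(u) = -1 (A(u) = (-u)/u = -1)
-3510/a(-15) + (A(1)*(-31) - 11)/(-3968) = -3510/(-5 - 1*(-15)) + (-1*(-31) - 11)/(-3968) = -3510/(-5 + 15) + (31 - 11)*(-1/3968) = -3510/10 + 20*(-1/3968) = -3510*⅒ - 5/992 = -351 - 5/992 = -348197/992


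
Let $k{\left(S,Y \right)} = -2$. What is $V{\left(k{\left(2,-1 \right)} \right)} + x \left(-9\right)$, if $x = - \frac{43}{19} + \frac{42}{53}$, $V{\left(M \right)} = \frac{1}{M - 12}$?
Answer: $\frac{185599}{14098} \approx 13.165$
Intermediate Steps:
$V{\left(M \right)} = \frac{1}{-12 + M}$
$x = - \frac{1481}{1007}$ ($x = \left(-43\right) \frac{1}{19} + 42 \cdot \frac{1}{53} = - \frac{43}{19} + \frac{42}{53} = - \frac{1481}{1007} \approx -1.4707$)
$V{\left(k{\left(2,-1 \right)} \right)} + x \left(-9\right) = \frac{1}{-12 - 2} - - \frac{13329}{1007} = \frac{1}{-14} + \frac{13329}{1007} = - \frac{1}{14} + \frac{13329}{1007} = \frac{185599}{14098}$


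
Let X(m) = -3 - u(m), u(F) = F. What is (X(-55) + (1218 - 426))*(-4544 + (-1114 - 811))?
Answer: -5459836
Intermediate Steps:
X(m) = -3 - m
(X(-55) + (1218 - 426))*(-4544 + (-1114 - 811)) = ((-3 - 1*(-55)) + (1218 - 426))*(-4544 + (-1114 - 811)) = ((-3 + 55) + 792)*(-4544 - 1925) = (52 + 792)*(-6469) = 844*(-6469) = -5459836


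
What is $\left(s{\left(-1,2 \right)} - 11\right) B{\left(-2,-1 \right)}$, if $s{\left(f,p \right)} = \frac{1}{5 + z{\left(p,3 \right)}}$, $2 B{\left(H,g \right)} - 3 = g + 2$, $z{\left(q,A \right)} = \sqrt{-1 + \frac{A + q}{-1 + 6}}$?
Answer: $- \frac{108}{5} \approx -21.6$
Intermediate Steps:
$z{\left(q,A \right)} = \sqrt{-1 + \frac{A}{5} + \frac{q}{5}}$ ($z{\left(q,A \right)} = \sqrt{-1 + \frac{A + q}{5}} = \sqrt{-1 + \left(A + q\right) \frac{1}{5}} = \sqrt{-1 + \left(\frac{A}{5} + \frac{q}{5}\right)} = \sqrt{-1 + \frac{A}{5} + \frac{q}{5}}$)
$B{\left(H,g \right)} = \frac{5}{2} + \frac{g}{2}$ ($B{\left(H,g \right)} = \frac{3}{2} + \frac{g + 2}{2} = \frac{3}{2} + \frac{2 + g}{2} = \frac{3}{2} + \left(1 + \frac{g}{2}\right) = \frac{5}{2} + \frac{g}{2}$)
$s{\left(f,p \right)} = \frac{1}{5 + \frac{\sqrt{-10 + 5 p}}{5}}$ ($s{\left(f,p \right)} = \frac{1}{5 + \frac{\sqrt{-25 + 5 \cdot 3 + 5 p}}{5}} = \frac{1}{5 + \frac{\sqrt{-25 + 15 + 5 p}}{5}} = \frac{1}{5 + \frac{\sqrt{-10 + 5 p}}{5}}$)
$\left(s{\left(-1,2 \right)} - 11\right) B{\left(-2,-1 \right)} = \left(\frac{5}{25 + \sqrt{5} \sqrt{-2 + 2}} - 11\right) \left(\frac{5}{2} + \frac{1}{2} \left(-1\right)\right) = \left(\frac{5}{25 + \sqrt{5} \sqrt{0}} - 11\right) \left(\frac{5}{2} - \frac{1}{2}\right) = \left(\frac{5}{25 + \sqrt{5} \cdot 0} - 11\right) 2 = \left(\frac{5}{25 + 0} - 11\right) 2 = \left(\frac{5}{25} - 11\right) 2 = \left(5 \cdot \frac{1}{25} - 11\right) 2 = \left(\frac{1}{5} - 11\right) 2 = \left(- \frac{54}{5}\right) 2 = - \frac{108}{5}$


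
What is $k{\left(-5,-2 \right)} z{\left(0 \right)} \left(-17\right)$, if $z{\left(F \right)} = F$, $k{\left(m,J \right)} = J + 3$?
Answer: $0$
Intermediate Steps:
$k{\left(m,J \right)} = 3 + J$
$k{\left(-5,-2 \right)} z{\left(0 \right)} \left(-17\right) = \left(3 - 2\right) 0 \left(-17\right) = 1 \cdot 0 \left(-17\right) = 0 \left(-17\right) = 0$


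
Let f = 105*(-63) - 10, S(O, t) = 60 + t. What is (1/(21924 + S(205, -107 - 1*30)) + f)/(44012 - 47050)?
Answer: 72368187/33185593 ≈ 2.1807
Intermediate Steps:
f = -6625 (f = -6615 - 10 = -6625)
(1/(21924 + S(205, -107 - 1*30)) + f)/(44012 - 47050) = (1/(21924 + (60 + (-107 - 1*30))) - 6625)/(44012 - 47050) = (1/(21924 + (60 + (-107 - 30))) - 6625)/(-3038) = (1/(21924 + (60 - 137)) - 6625)*(-1/3038) = (1/(21924 - 77) - 6625)*(-1/3038) = (1/21847 - 6625)*(-1/3038) = -144736374/21847*(-1/3038) = 72368187/33185593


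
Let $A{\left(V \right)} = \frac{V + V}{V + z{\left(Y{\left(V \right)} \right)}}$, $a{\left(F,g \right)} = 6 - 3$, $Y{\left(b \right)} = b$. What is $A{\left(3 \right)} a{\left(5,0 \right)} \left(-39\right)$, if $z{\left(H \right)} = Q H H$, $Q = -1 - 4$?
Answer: $\frac{117}{7} \approx 16.714$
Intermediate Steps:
$Q = -5$ ($Q = -1 - 4 = -5$)
$z{\left(H \right)} = - 5 H^{2}$ ($z{\left(H \right)} = - 5 H H = - 5 H^{2}$)
$a{\left(F,g \right)} = 3$ ($a{\left(F,g \right)} = 6 - 3 = 3$)
$A{\left(V \right)} = \frac{2 V}{V - 5 V^{2}}$ ($A{\left(V \right)} = \frac{V + V}{V - 5 V^{2}} = \frac{2 V}{V - 5 V^{2}}$)
$A{\left(3 \right)} a{\left(5,0 \right)} \left(-39\right) = - \frac{2}{-1 + 5 \cdot 3} \cdot 3 \left(-39\right) = - \frac{2}{-1 + 15} \cdot 3 \left(-39\right) = - \frac{2}{14} \cdot 3 \left(-39\right) = \left(-2\right) \frac{1}{14} \cdot 3 \left(-39\right) = \left(- \frac{1}{7}\right) 3 \left(-39\right) = \left(- \frac{3}{7}\right) \left(-39\right) = \frac{117}{7}$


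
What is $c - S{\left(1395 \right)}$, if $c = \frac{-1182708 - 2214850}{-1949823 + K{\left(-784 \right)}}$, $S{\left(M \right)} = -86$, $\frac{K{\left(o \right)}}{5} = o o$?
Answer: $\frac{93219744}{1123457} \approx 82.976$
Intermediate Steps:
$K{\left(o \right)} = 5 o^{2}$ ($K{\left(o \right)} = 5 o o = 5 o^{2}$)
$c = - \frac{3397558}{1123457}$ ($c = \frac{-1182708 - 2214850}{-1949823 + 5 \left(-784\right)^{2}} = - \frac{3397558}{-1949823 + 5 \cdot 614656} = - \frac{3397558}{-1949823 + 3073280} = - \frac{3397558}{1123457} \approx -3.0242$)
$c - S{\left(1395 \right)} = - \frac{3397558}{1123457} - -86 = - \frac{3397558}{1123457} + 86 = \frac{93219744}{1123457}$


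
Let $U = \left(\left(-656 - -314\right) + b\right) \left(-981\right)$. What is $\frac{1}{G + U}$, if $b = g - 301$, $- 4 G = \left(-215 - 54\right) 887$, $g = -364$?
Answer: $\frac{4}{4190071} \approx 9.5464 \cdot 10^{-7}$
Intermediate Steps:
$G = \frac{238603}{4}$ ($G = - \frac{\left(-215 - 54\right) 887}{4} = - \frac{\left(-269\right) 887}{4} = \left(- \frac{1}{4}\right) \left(-238603\right) = \frac{238603}{4} \approx 59651.0$)
$b = -665$ ($b = -364 - 301 = -665$)
$U = 987867$ ($U = \left(\left(-656 - -314\right) - 665\right) \left(-981\right) = \left(\left(-656 + 314\right) - 665\right) \left(-981\right) = \left(-342 - 665\right) \left(-981\right) = \left(-1007\right) \left(-981\right) = 987867$)
$\frac{1}{G + U} = \frac{1}{\frac{238603}{4} + 987867} = \frac{1}{\frac{4190071}{4}} = \frac{4}{4190071}$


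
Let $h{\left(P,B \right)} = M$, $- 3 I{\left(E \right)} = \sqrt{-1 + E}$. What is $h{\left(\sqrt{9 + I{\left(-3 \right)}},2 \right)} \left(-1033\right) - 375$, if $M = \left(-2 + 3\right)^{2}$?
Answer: $-1408$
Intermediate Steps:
$I{\left(E \right)} = - \frac{\sqrt{-1 + E}}{3}$
$M = 1$ ($M = 1^{2} = 1$)
$h{\left(P,B \right)} = 1$
$h{\left(\sqrt{9 + I{\left(-3 \right)}},2 \right)} \left(-1033\right) - 375 = 1 \left(-1033\right) - 375 = -1033 - 375 = -1408$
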